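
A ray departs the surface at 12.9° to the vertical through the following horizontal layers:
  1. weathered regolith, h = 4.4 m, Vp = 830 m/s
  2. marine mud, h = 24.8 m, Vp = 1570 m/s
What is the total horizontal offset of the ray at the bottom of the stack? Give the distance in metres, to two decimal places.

12.56 m

Apply Snell's law at each interface; in layer i the horizontal offset is hᵢ·tan θᵢ.
Layer 1: θ = 12.90°; offset = 4.4·tan 12.90° = 1.0077 m.
Layer 2: sin θ = 1570·sin 12.9°/830 = 0.4223, θ = 24.98°; offset = 24.8·tan 24.98° = 11.5536 m.
Σ offsets = 12.5613 m.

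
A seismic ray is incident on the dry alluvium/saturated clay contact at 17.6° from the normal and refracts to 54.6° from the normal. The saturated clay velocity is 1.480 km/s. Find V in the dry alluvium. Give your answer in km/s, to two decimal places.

Snell's law: sin 17.6°/V₁ = sin 54.6°/V₂.
V₁ = V₂·sin 17.6°/sin 54.6° = 1.480 × 0.3709 = 0.55 km/s.

0.55 km/s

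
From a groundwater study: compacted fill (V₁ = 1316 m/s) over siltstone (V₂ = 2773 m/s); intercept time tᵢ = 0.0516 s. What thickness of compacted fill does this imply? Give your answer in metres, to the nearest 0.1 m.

38.6 m

h = tᵢ·V₁·V₂ / (2·√(V₂²−V₁²)).
√(V₂²−V₁²) = √(2773² − 1316²) = 2440.8 m/s.
h = 0.0516 s × 1316 × 2773 / (2 × 2440.8) = 38.57 m.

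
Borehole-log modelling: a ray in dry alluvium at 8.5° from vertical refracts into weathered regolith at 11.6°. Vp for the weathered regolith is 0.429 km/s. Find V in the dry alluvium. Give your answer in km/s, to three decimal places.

0.315 km/s

Snell's law: sin 8.5°/V₁ = sin 11.6°/V₂.
V₁ = V₂·sin 8.5°/sin 11.6° = 0.429 × 0.7351 = 0.315 km/s.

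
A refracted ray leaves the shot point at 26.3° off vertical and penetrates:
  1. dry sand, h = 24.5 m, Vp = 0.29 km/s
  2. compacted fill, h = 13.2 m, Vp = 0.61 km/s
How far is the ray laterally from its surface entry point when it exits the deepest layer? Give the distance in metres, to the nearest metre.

46 m

Apply Snell's law at each interface; in layer i the horizontal offset is hᵢ·tan θᵢ.
Layer 1: θ = 26.30°; offset = 24.5·tan 26.30° = 12.109 m.
Layer 2: sin θ = 0.61·sin 26.3°/0.29 = 0.9320, θ = 68.75°; offset = 13.2·tan 68.75° = 33.935 m.
Σ offsets = 46.044 m.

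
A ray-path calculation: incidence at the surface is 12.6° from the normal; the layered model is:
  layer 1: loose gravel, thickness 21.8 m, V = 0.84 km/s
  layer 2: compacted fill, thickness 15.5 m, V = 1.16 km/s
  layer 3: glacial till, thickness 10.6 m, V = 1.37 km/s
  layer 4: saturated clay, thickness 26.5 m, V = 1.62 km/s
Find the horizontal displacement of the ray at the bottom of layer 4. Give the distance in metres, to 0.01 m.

26.09 m

p = sin θ₁/V₁ = sin 12.6°/0.84 = 2.5969e-01 s/km is conserved through the stack.
Layer 1: θ = 12.60°; offset = 21.8·tan 12.60° = 4.8729 m.
Layer 2: sin θ = p·1.16 = 0.3012 → θ = 17.53°; offset = 15.5·tan 17.53° = 4.8968 m.
Layer 3: sin θ = p·1.37 = 0.3558 → θ = 20.84°; offset = 10.6·tan 20.84° = 4.0353 m.
Layer 4: sin θ = p·1.62 = 0.4207 → θ = 24.88°; offset = 26.5·tan 24.88° = 12.2891 m.
Summing the layer offsets gives 26.0941 m.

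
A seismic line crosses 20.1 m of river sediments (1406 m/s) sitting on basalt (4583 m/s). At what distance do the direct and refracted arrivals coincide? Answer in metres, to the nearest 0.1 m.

x_cross = 2h·√((V₂+V₁)/(V₂−V₁)).
(V₂+V₁)/(V₂−V₁) = (4583+1406)/(4583−1406) = 1.8851; √ = 1.3730.
x_cross = 2·20.1·1.3730 = 55.19 m.

55.2 m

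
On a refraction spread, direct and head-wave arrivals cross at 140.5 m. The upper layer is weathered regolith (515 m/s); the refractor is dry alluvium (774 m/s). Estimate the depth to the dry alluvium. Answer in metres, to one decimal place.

31.5 m

x_cross = 2h·√((V₂+V₁)/(V₂−V₁)) → h = x_cross / (2·√((V₂+V₁)/(V₂−V₁))).
√((V₂+V₁)/(V₂−V₁)) = √((774+515)/(774−515)) = 2.2309.
h = 140.5 / (2·2.2309) = 31.49 m.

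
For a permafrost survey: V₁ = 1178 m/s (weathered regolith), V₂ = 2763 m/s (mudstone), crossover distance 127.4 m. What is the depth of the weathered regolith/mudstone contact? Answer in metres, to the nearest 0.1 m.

h = (x_cross/2)·√((V₂−V₁)/(V₂+V₁)).
(V₂−V₁)/(V₂+V₁) = (2763−1178)/(2763+1178) = 0.4022; √ = 0.6342.
h = (127.4/2)·0.6342 = 40.40 m.

40.4 m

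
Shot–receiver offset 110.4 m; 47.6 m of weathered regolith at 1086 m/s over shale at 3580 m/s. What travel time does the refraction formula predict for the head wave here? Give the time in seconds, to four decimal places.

t = x/V₂ + 2h·√(V₂²−V₁²)/(V₁V₂).
√(V₂²−V₁²) = √(3580²−1086²) = 3411.3 m/s; delay term = 2·47.6·3411.3/(1086·3580) = 0.08353 s.
t = 110.4/3580 + 0.08353 = 0.11437 s.

0.1144 s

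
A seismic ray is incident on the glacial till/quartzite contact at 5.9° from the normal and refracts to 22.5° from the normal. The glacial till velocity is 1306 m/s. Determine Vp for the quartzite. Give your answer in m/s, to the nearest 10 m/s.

sin 5.9° = 0.1028; sin 22.5° = 0.3827.
V₂ = V₁·(sin θ₂/sin θ₁) = 1306·(0.3827/0.1028) = 4862.07 m/s.

4860 m/s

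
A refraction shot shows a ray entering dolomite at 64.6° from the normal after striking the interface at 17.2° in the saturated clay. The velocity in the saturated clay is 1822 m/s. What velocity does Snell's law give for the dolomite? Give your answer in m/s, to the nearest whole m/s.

sin 17.2° = 0.2957; sin 64.6° = 0.9033.
V₂ = V₁·(sin θ₂/sin θ₁) = 1822·(0.9033/0.2957) = 5565.88 m/s.

5566 m/s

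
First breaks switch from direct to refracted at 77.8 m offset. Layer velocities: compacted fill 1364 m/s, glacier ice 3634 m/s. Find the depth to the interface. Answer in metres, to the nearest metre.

h = (x_cross/2)·√((V₂−V₁)/(V₂+V₁)).
(V₂−V₁)/(V₂+V₁) = (3634−1364)/(3634+1364) = 0.4542; √ = 0.6739.
h = (77.8/2)·0.6739 = 26.22 m.

26 m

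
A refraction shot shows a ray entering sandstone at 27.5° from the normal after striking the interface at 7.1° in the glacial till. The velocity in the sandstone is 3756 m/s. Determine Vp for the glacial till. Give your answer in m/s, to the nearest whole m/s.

sin 7.1° = 0.1236; sin 27.5° = 0.4617.
V₁ = V₂·(sin θ₁/sin θ₂) = 3756·(0.1236/0.4617) = 1005.41 m/s.

1005 m/s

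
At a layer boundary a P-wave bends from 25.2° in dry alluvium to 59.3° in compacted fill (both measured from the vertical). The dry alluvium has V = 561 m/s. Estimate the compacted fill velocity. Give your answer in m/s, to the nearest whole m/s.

Snell's law: sin 25.2°/V₁ = sin 59.3°/V₂.
V₂ = V₁·sin 59.3°/sin 25.2° = 561 × 2.0195 = 1132.93 m/s.

1133 m/s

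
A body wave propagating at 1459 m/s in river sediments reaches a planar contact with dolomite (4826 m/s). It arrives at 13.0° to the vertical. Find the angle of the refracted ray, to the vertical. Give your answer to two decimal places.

48.08°

Snell's law: sin θ₂ = (V₂/V₁)·sin θ₁ = (4826/1459)·sin 13.0° = 0.7441.
θ₂ = arcsin 0.7441 = 48.08° from the normal.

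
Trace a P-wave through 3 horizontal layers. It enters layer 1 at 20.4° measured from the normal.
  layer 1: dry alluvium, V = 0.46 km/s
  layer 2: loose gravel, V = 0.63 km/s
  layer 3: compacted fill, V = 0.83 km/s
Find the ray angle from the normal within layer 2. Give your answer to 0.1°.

28.5°

Ray parameter p = sin 20.4° / 0.46 = 7.5777e-01 s/km.
sin θ_2 = p·V_2 = 7.5777e-01 × 0.63 = 0.4774.
θ_2 = arcsin 0.4774 = 28.52°.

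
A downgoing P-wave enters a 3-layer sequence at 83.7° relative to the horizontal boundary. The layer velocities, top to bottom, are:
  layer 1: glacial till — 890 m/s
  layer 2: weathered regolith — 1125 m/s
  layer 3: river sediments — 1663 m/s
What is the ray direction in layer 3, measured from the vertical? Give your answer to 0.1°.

11.8°

From the normal: θ₁ = 90° − 83.7° = 6.3°.
Ray parameter p = sin 6.3° / 890 = 1.2330e-04 s/m.
sin θ_3 = p·V_3 = 1.2330e-04 × 1663 = 0.2050.
θ_3 = 11.83° from the vertical.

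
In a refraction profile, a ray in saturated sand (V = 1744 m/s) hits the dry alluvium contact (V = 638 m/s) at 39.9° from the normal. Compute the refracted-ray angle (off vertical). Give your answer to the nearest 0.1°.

13.6°

sin θ₁/V₁ = sin θ₂/V₂ ⇒ sin θ₂ = 638·sin 39.9°/1744 = 638·0.6414/1744 = 0.2347.
θ₂ = arcsin 0.2347 = 13.57° from the normal.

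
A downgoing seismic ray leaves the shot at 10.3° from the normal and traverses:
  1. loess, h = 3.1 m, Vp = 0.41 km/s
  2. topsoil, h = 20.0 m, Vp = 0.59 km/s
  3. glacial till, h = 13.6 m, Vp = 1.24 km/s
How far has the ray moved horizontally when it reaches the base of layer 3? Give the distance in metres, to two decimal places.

Apply Snell's law at each interface; in layer i the horizontal offset is hᵢ·tan θᵢ.
Layer 1: θ = 10.30°; offset = 3.1·tan 10.30° = 0.5634 m.
Layer 2: sin θ = 0.59·sin 10.3°/0.41 = 0.2573, θ = 14.91°; offset = 20.0·tan 14.91° = 5.3253 m.
Layer 3: sin θ = 1.24·sin 10.3°/0.41 = 0.5408, θ = 32.74°; offset = 13.6·tan 32.74° = 8.7431 m.
Summing the layer offsets gives 14.6318 m.

14.63 m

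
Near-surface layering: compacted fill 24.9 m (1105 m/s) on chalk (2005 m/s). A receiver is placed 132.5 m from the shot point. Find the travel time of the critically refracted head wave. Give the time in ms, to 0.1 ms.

t = x/V₂ + 2h·√(V₂²−V₁²)/(V₁V₂).
√(V₂²−V₁²) = √(2005²−1105²) = 1673.0 m/s; delay term = 2·24.9·1673.0/(1105·2005) = 0.03761 s.
t = 132.5/2005 + 0.03761 = 0.10369 s.

103.7 ms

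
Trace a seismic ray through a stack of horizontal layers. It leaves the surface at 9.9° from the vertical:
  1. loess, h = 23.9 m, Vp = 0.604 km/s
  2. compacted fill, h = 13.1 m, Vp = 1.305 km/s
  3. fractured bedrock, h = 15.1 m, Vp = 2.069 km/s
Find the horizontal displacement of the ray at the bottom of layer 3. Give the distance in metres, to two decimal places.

p = sin θ₁/V₁ = sin 9.9°/0.604 = 2.8465e-01 s/km is conserved through the stack.
Layer 1: θ = 9.90°; offset = 23.9·tan 9.90° = 4.1712 m.
Layer 2: sin θ = p·1.305 = 0.3715 → θ = 21.81°; offset = 13.1·tan 21.81° = 5.2413 m.
Layer 3: sin θ = p·2.069 = 0.5889 → θ = 36.08°; offset = 15.1·tan 36.08° = 11.0038 m.
Summing the layer offsets gives 20.4164 m.

20.42 m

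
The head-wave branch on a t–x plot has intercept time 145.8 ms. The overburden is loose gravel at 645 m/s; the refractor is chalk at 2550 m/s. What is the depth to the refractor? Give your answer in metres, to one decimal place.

θ_c = arcsin(645/2550) = 14.65°; cos θ_c = 0.9675.
tᵢ = 2h cos θ_c/V₁ ⇒ h = tᵢ·V₁/(2 cos θ_c) = 0.1458·645/(2·0.9675) = 48.60 m.

48.6 m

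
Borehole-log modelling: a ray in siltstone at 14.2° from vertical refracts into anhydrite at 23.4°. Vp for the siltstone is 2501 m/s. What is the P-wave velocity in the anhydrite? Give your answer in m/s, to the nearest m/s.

4049 m/s

sin 14.2° = 0.2453; sin 23.4° = 0.3971.
V₂ = V₁·(sin θ₂/sin θ₁) = 2501·(0.3971/0.2453) = 4049.07 m/s.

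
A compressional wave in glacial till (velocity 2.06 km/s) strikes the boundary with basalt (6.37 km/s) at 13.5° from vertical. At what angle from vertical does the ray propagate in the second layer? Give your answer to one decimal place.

Snell's law: sin θ₂ = (V₂/V₁)·sin θ₁ = (6.37/2.06)·sin 13.5° = 0.7219.
θ₂ = arcsin 0.7219 = 46.21° from the normal.

46.2°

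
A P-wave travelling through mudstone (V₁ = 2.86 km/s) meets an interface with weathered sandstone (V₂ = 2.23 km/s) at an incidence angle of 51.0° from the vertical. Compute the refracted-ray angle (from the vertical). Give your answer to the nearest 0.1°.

Snell's law: sin θ₂ = (V₂/V₁)·sin θ₁ = (2.23/2.86)·sin 51.0° = 0.6060.
θ₂ = sin⁻¹(0.6060) = 37.30° (from vertical).

37.3°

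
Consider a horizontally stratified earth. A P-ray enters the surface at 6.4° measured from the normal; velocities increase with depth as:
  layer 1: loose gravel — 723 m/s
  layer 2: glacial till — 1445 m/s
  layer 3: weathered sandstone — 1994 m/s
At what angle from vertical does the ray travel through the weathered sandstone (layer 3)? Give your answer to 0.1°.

17.9°

Ray parameter p = sin 6.4° / 723 = 1.5418e-04 s/m.
sin θ_3 = p·V_3 = 1.5418e-04 × 1994 = 0.3074.
θ_3 = 17.90° from the vertical.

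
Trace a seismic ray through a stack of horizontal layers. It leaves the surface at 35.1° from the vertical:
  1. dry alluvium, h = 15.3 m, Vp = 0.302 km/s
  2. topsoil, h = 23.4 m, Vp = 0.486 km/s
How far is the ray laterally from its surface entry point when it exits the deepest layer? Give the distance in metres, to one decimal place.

67.9 m

p = sin θ₁/V₁ = sin 35.1°/0.302 = 1.9040e+00 s/km is conserved through the stack.
Layer 1: θ = 35.10°; offset = 15.3·tan 35.10° = 10.753 m.
Layer 2: sin θ = p·0.486 = 0.9253 → θ = 67.72°; offset = 23.4·tan 67.72° = 57.111 m.
Total horizontal offset = 67.864 m.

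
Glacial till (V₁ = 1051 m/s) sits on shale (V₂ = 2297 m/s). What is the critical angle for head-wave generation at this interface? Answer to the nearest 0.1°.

At critical incidence the refracted ray runs along the interface (θ₂ = 90°), so sin θ_c = V₁/V₂.
θ_c = arcsin(1051/2297) = arcsin 0.4576 = 27.23°.

27.2°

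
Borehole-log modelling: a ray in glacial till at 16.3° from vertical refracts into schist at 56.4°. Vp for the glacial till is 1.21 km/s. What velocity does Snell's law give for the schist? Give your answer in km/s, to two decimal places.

3.59 km/s

sin 16.3° = 0.2807; sin 56.4° = 0.8329.
V₂ = V₁·(sin θ₂/sin θ₁) = 1.21·(0.8329/0.2807) = 3.59 km/s.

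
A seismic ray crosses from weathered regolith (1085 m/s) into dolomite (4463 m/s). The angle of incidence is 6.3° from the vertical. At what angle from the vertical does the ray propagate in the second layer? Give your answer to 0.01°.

sin θ₁/V₁ = sin θ₂/V₂ ⇒ sin θ₂ = 4463·sin 6.3°/1085 = 4463·0.1097/1085 = 0.4514.
θ₂ = sin⁻¹(0.4514) = 26.83° (from vertical).

26.83°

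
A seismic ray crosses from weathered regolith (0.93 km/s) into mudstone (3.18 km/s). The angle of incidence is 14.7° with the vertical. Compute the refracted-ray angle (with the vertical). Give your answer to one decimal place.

Snell's law: sin θ₂ = (V₂/V₁)·sin θ₁ = (3.18/0.93)·sin 14.7° = 0.8677.
θ₂ = sin⁻¹(0.8677) = 60.19° (from vertical).

60.2°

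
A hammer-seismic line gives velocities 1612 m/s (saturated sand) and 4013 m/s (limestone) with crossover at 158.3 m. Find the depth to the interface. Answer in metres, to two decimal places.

x_cross = 2h·√((V₂+V₁)/(V₂−V₁)) → h = x_cross / (2·√((V₂+V₁)/(V₂−V₁))).
√((V₂+V₁)/(V₂−V₁)) = √((4013+1612)/(4013−1612)) = 1.5306.
h = 158.3 / (2·1.5306) = 51.71 m.

51.71 m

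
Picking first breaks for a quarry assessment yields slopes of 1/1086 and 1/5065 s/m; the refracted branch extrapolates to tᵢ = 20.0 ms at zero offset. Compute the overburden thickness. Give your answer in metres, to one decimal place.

θ_c = arcsin(1086/5065) = 12.38°; cos θ_c = 0.9767.
tᵢ = 2h cos θ_c/V₁ ⇒ h = tᵢ·V₁/(2 cos θ_c) = 0.02·1086/(2·0.9767) = 11.12 m.

11.1 m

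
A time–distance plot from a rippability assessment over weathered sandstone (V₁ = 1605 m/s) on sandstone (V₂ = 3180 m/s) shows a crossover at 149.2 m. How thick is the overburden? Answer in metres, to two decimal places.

42.80 m

x_cross = 2h·√((V₂+V₁)/(V₂−V₁)) → h = x_cross / (2·√((V₂+V₁)/(V₂−V₁))).
√((V₂+V₁)/(V₂−V₁)) = √((3180+1605)/(3180−1605)) = 1.7430.
h = 149.2 / (2·1.7430) = 42.80 m.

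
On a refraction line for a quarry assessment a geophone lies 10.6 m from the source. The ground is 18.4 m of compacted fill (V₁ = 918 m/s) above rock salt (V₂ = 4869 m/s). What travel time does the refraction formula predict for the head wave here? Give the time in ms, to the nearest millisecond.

t = x/V₂ + 2h·√(V₂²−V₁²)/(V₁V₂).
√(V₂²−V₁²) = √(4869²−918²) = 4781.7 m/s; delay term = 2·18.4·4781.7/(918·4869) = 0.03937 s.
t = 10.6/4869 + 0.03937 = 0.04155 s.

42 ms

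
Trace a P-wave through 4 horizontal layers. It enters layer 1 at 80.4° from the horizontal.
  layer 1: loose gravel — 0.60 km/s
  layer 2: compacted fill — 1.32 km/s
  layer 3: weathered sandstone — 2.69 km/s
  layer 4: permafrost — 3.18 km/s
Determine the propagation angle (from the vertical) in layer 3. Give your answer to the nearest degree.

48°

From the normal: θ₁ = 90° − 80.4° = 9.6°.
Snell's law across each interface conserves sin θ / V, so sin θ_3 = V_3·sin θ₁/V₁.
sin θ_3 = 2.69 × sin 9.6° / 0.60 = 0.7477.
θ_3 = 48.39° from the vertical.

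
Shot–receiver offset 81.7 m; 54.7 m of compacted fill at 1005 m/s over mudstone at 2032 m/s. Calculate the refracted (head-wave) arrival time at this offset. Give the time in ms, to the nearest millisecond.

t = x/V₂ + 2h·√(V₂²−V₁²)/(V₁V₂).
√(V₂²−V₁²) = √(2032²−1005²) = 1766.1 m/s; delay term = 2·54.7·1766.1/(1005·2032) = 0.09461 s.
t = 81.7/2032 + 0.09461 = 0.13482 s.

135 ms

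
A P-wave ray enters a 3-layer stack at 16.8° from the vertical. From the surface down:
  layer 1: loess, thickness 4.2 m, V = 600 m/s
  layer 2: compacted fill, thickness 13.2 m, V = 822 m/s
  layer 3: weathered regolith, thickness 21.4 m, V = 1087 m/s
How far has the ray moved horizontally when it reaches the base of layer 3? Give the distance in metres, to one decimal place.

Apply Snell's law at each interface; in layer i the horizontal offset is hᵢ·tan θᵢ.
Layer 1: θ = 16.80°; offset = 4.2·tan 16.80° = 1.268 m.
Layer 2: sin θ = 822·sin 16.8°/600 = 0.3960, θ = 23.33°; offset = 13.2·tan 23.33° = 5.692 m.
Layer 3: sin θ = 1087·sin 16.8°/600 = 0.5236, θ = 31.58°; offset = 21.4·tan 31.58° = 13.153 m.
Total horizontal offset = 20.113 m.

20.1 m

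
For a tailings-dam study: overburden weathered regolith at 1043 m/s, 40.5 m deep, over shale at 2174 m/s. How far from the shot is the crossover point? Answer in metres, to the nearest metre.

θ_c = arcsin(1043/2174) = 28.67°, so cos θ_c = 0.8774 and tᵢ = 2h cos θ_c/V₁ = 0.0681 s.
At crossover x/V₁ = x/V₂ + tᵢ ⇒ x = tᵢ/(1/V₁ − 1/V₂) = 0.06814/(9.5877e-04 − 4.5998e-04) = 136.61 m.

137 m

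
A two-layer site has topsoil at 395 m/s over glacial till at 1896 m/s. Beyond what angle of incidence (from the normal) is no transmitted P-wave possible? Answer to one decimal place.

Critical incidence: sin θ_c = V₁/V₂ = 395/1896 = 0.2083.
θ_c = arcsin 0.2083 = 12.02°.

12.0°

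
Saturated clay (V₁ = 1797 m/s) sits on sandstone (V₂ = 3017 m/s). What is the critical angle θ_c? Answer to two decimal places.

At critical incidence the refracted ray runs along the interface (θ₂ = 90°), so sin θ_c = V₁/V₂.
θ_c = arcsin(1797/3017) = arcsin 0.5956 = 36.56°.

36.56°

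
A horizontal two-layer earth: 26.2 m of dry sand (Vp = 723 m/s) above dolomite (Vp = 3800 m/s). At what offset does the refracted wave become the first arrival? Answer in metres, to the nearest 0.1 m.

x_cross = 2h·√((V₂+V₁)/(V₂−V₁)).
(V₂+V₁)/(V₂−V₁) = (3800+723)/(3800−723) = 1.4699; √ = 1.2124.
x_cross = 2·26.2·1.2124 = 63.53 m.

63.5 m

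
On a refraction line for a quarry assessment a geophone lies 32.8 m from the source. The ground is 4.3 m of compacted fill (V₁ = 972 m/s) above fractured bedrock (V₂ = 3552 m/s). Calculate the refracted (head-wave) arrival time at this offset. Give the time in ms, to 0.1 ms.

17.7 ms

t = x/V₂ + 2h·√(V₂²−V₁²)/(V₁V₂).
√(V₂²−V₁²) = √(3552²−972²) = 3416.4 m/s; delay term = 2·4.3·3416.4/(972·3552) = 0.00851 s.
t = 32.8/3552 + 0.00851 = 0.01774 s.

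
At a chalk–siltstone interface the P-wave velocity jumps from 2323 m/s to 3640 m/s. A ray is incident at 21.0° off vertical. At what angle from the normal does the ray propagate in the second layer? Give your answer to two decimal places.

34.16°

Snell's law: sin θ₂ = (V₂/V₁)·sin θ₁ = (3640/2323)·sin 21.0° = 0.5615.
θ₂ = sin⁻¹(0.5615) = 34.16° (from vertical).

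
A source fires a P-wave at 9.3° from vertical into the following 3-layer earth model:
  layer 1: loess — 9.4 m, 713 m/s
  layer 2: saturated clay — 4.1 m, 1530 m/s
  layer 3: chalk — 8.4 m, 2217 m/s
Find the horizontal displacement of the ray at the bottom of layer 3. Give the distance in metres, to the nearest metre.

Ray parameter p = sin 9.3° / 713 m/s = 2.2665e-04 s/m.
Layer 1: θ = 9.30°; offset = 9.4·tan 9.30° = 1.539 m.
Layer 2: sin θ = p·1530 = 0.3468 → θ = 20.29°; offset = 4.1·tan 20.29° = 1.516 m.
Layer 3: sin θ = p·2217 = 0.5025 → θ = 30.16°; offset = 8.4·tan 30.16° = 4.882 m.
Summing the layer offsets gives 7.937 m.

8 m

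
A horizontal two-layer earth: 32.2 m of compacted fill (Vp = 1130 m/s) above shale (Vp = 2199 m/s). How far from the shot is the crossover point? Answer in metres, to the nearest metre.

114 m

x_cross = 2h·√((V₂+V₁)/(V₂−V₁)).
(V₂+V₁)/(V₂−V₁) = (2199+1130)/(2199−1130) = 3.1141; √ = 1.7647.
x_cross = 2·32.2·1.7647 = 113.65 m.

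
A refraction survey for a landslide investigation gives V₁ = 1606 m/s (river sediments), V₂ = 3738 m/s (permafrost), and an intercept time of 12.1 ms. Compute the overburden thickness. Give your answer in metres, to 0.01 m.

h = tᵢ·V₁·V₂ / (2·√(V₂²−V₁²)).
√(V₂²−V₁²) = √(3738² − 1606²) = 3375.4 m/s.
h = 0.0121 s × 1606 × 3738 / (2 × 3375.4) = 10.76 m.

10.76 m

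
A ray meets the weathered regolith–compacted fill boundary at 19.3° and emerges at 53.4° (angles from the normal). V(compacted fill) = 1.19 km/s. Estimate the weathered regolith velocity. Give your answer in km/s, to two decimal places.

0.49 km/s

sin 19.3° = 0.3305; sin 53.4° = 0.8028.
V₁ = V₂·(sin θ₁/sin θ₂) = 1.19·(0.3305/0.8028) = 0.49 km/s.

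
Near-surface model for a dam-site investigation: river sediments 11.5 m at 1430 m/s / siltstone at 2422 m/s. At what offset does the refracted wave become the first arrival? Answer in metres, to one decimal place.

45.3 m

x_cross = 2h·√((V₂+V₁)/(V₂−V₁)).
(V₂+V₁)/(V₂−V₁) = (2422+1430)/(2422−1430) = 3.8831; √ = 1.9705.
x_cross = 2·11.5·1.9705 = 45.32 m.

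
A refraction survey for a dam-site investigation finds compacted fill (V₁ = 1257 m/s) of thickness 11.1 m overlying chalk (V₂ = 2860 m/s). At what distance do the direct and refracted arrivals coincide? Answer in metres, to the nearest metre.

θ_c = arcsin(1257/2860) = 26.07°, so cos θ_c = 0.8982 and tᵢ = 2h cos θ_c/V₁ = 0.0159 s.
At crossover x/V₁ = x/V₂ + tᵢ ⇒ x = tᵢ/(1/V₁ − 1/V₂) = 0.01586/(7.9554e-04 − 3.4965e-04) = 35.58 m.

36 m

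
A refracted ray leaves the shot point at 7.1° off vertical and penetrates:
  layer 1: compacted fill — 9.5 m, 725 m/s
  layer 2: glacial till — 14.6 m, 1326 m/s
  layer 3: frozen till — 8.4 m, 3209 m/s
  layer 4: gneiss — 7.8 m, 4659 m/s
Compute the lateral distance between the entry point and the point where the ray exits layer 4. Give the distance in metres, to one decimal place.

Apply Snell's law at each interface; in layer i the horizontal offset is hᵢ·tan θᵢ.
Layer 1: θ = 7.10°; offset = 9.5·tan 7.10° = 1.183 m.
Layer 2: sin θ = 1326·sin 7.1°/725 = 0.2261, θ = 13.07°; offset = 14.6·tan 13.07° = 3.388 m.
Layer 3: sin θ = 3209·sin 7.1°/725 = 0.5471, θ = 33.17°; offset = 8.4·tan 33.17° = 5.490 m.
Layer 4: sin θ = 4659·sin 7.1°/725 = 0.7943, θ = 52.59°; offset = 7.8·tan 52.59° = 10.198 m.
Total horizontal offset = 20.259 m.

20.3 m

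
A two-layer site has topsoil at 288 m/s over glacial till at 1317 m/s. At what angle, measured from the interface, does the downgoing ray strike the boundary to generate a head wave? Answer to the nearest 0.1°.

77.4°

At critical incidence the refracted ray runs along the interface (θ₂ = 90°), so sin θ_c = V₁/V₂.
θ_c = arcsin(288/1317) = arcsin 0.2187 = 12.63°.
Measured from the interface: 90° − 12.63° = 77.37°.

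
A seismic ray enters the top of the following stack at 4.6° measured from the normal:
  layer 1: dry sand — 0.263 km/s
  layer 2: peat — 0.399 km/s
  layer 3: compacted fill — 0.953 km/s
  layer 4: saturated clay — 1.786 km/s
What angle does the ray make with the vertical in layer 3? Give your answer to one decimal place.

16.9°

Snell's law across each interface conserves sin θ / V, so sin θ_3 = V_3·sin θ₁/V₁.
sin θ_3 = 0.953 × sin 4.6° / 0.263 = 0.2906.
θ_3 = arcsin 0.2906 = 16.89°.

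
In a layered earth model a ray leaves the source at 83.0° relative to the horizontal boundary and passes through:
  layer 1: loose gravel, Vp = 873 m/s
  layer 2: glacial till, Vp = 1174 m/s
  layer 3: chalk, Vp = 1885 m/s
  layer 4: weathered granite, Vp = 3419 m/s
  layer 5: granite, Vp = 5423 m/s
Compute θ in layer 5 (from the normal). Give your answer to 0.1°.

49.2°

From the normal: θ₁ = 90° − 83.0° = 7.0°.
Snell's law across each interface conserves sin θ / V, so sin θ_5 = V_5·sin θ₁/V₁.
sin θ_5 = 5423 × sin 7.0° / 873 = 0.7570.
θ_5 = 49.20° from the vertical.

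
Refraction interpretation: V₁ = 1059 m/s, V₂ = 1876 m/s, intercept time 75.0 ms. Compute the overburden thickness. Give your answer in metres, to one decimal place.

48.1 m

h = tᵢ·V₁·V₂ / (2·√(V₂²−V₁²)).
√(V₂²−V₁²) = √(1876² − 1059²) = 1548.5 m/s.
h = 0.075 s × 1059 × 1876 / (2 × 1548.5) = 48.11 m.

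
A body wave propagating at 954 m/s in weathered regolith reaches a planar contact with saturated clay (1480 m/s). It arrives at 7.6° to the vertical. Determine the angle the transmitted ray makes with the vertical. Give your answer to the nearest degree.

Snell's law: sin θ₂ = (V₂/V₁)·sin θ₁ = (1480/954)·sin 7.6° = 0.2052.
θ₂ = sin⁻¹(0.2052) = 11.84° (from vertical).

12°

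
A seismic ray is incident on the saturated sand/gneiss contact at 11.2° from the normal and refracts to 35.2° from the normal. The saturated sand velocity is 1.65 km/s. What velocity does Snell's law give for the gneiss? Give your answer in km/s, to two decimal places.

Snell's law: sin 11.2°/V₁ = sin 35.2°/V₂.
V₂ = V₁·sin 35.2°/sin 11.2° = 1.65 × 2.9677 = 4.90 km/s.

4.90 km/s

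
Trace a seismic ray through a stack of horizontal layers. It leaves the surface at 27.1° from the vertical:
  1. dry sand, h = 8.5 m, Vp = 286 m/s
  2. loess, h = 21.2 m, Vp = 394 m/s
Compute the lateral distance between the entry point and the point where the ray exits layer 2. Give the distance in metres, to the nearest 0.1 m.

21.4 m

Ray parameter p = sin 27.1° / 286 m/s = 1.5928e-03 s/m.
Layer 1: θ = 27.10°; offset = 8.5·tan 27.10° = 4.350 m.
Layer 2: sin θ = p·394 = 0.6276 → θ = 38.87°; offset = 21.2·tan 38.87° = 17.089 m.
Total horizontal offset = 21.438 m.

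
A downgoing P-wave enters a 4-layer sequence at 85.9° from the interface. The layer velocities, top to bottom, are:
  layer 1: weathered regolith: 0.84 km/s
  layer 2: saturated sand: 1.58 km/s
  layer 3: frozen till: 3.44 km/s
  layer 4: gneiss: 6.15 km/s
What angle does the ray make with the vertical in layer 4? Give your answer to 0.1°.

From the normal: θ₁ = 90° − 85.9° = 4.1°.
Ray parameter p = sin 4.1° / 0.84 = 8.5116e-02 s/km.
sin θ_4 = p·V_4 = 8.5116e-02 × 6.15 = 0.5235.
θ_4 = arcsin 0.5235 = 31.56°.

31.6°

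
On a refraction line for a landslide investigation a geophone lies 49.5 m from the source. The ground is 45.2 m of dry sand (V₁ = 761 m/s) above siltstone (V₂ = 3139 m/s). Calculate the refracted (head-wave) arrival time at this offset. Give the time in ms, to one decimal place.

131.0 ms

θ_c = arcsin(V₁/V₂) = arcsin(761/3139) = 14.03°, cos θ_c = 0.9702.
Intercept time tᵢ = 2h cos θ_c / V₁ = 2·45.2·0.9702/761 = 0.11525 s.
t = x/V₂ + tᵢ = 49.5/3139 + 0.11525 = 0.13102 s.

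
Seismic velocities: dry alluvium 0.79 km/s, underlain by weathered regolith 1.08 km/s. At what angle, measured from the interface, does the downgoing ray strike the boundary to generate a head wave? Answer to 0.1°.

Critical incidence: sin θ_c = V₁/V₂ = 0.79/1.08 = 0.7315.
θ_c = arcsin 0.7315 = 47.01°.
Measured from the interface: 90° − 47.01° = 42.99°.

43.0°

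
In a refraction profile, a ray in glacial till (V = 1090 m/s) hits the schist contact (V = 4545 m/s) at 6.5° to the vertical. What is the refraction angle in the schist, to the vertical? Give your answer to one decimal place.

Snell's law: sin θ₂ = (V₂/V₁)·sin θ₁ = (4545/1090)·sin 6.5° = 0.4720.
θ₂ = arcsin 0.4720 = 28.17° from the normal.

28.2°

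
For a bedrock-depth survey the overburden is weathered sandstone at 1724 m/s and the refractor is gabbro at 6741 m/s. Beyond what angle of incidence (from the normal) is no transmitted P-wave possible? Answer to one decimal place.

14.8°

At critical incidence the refracted ray runs along the interface (θ₂ = 90°), so sin θ_c = V₁/V₂.
θ_c = arcsin(1724/6741) = arcsin 0.2557 = 14.82°.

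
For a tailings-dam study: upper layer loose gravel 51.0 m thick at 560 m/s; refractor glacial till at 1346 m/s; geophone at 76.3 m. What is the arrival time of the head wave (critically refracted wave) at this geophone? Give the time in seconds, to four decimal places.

0.2223 s

θ_c = arcsin(V₁/V₂) = arcsin(560/1346) = 24.59°, cos θ_c = 0.9093.
Intercept time tᵢ = 2h cos θ_c / V₁ = 2·51.0·0.9093/560 = 0.16563 s.
t = x/V₂ + tᵢ = 76.3/1346 + 0.16563 = 0.22232 s.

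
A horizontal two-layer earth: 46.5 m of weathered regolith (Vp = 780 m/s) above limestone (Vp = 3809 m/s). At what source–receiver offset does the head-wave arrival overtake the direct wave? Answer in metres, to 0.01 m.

θ_c = arcsin(780/3809) = 11.82°, so cos θ_c = 0.9788 and tᵢ = 2h cos θ_c/V₁ = 0.1167 s.
At crossover x/V₁ = x/V₂ + tᵢ ⇒ x = tᵢ/(1/V₁ − 1/V₂) = 0.11670/(1.2821e-03 − 2.6254e-04) = 114.47 m.

114.47 m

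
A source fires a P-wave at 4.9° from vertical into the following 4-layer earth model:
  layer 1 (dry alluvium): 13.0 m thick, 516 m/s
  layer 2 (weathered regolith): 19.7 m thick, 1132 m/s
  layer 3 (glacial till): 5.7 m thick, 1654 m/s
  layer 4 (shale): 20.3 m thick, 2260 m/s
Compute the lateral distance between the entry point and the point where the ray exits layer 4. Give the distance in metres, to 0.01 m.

p = sin θ₁/V₁ = sin 4.9°/516 = 1.6554e-04 s/m is conserved through the stack.
Layer 1: θ = 4.90°; offset = 13.0·tan 4.90° = 1.1145 m.
Layer 2: sin θ = p·1132 = 0.1874 → θ = 10.80°; offset = 19.7·tan 10.80° = 3.7581 m.
Layer 3: sin θ = p·1654 = 0.2738 → θ = 15.89°; offset = 5.7·tan 15.89° = 1.6227 m.
Layer 4: sin θ = p·2260 = 0.3741 → θ = 21.97°; offset = 20.3·tan 21.97° = 8.1892 m.
Total horizontal offset = 14.6844 m.

14.68 m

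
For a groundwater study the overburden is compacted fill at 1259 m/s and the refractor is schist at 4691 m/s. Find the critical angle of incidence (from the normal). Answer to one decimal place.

At critical incidence the refracted ray runs along the interface (θ₂ = 90°), so sin θ_c = V₁/V₂.
θ_c = arcsin(1259/4691) = arcsin 0.2684 = 15.57°.

15.6°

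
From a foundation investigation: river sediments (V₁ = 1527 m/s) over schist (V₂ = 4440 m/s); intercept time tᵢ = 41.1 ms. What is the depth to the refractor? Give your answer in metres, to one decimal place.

33.4 m

h = tᵢ·V₁·V₂ / (2·√(V₂²−V₁²)).
√(V₂²−V₁²) = √(4440² − 1527²) = 4169.2 m/s.
h = 0.0411 s × 1527 × 4440 / (2 × 4169.2) = 33.42 m.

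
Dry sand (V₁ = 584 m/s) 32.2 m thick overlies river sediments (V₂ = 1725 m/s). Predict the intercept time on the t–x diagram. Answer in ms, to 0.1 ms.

103.8 ms

tᵢ = 2h·√(V₂²−V₁²)/(V₁V₂).
√(V₂²−V₁²) = √(1725²−584²) = 1623.1 m/s.
tᵢ = 2·32.2·1623.1/(584·1725) = 0.10376 s.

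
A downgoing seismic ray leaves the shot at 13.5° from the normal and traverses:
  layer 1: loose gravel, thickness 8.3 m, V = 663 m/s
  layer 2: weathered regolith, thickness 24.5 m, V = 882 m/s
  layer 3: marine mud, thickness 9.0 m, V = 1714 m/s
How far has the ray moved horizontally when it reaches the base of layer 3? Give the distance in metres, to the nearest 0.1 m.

16.8 m

Ray parameter p = sin 13.5° / 663 m/s = 3.5210e-04 s/m.
Layer 1: θ = 13.50°; offset = 8.3·tan 13.50° = 1.993 m.
Layer 2: sin θ = p·882 = 0.3106 → θ = 18.09°; offset = 24.5·tan 18.09° = 8.004 m.
Layer 3: sin θ = p·1714 = 0.6035 → θ = 37.12°; offset = 9.0·tan 37.12° = 6.812 m.
Total horizontal offset = 16.809 m.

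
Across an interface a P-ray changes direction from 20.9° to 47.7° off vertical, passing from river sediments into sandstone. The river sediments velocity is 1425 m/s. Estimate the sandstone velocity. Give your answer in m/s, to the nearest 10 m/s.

Snell's law: sin 20.9°/V₁ = sin 47.7°/V₂.
V₂ = V₁·sin 47.7°/sin 20.9° = 1425 × 2.0733 = 2954.48 m/s.

2950 m/s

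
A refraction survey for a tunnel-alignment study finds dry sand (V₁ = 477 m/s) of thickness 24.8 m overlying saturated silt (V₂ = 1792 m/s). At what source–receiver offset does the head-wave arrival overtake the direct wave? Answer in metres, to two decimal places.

65.15 m

θ_c = arcsin(477/1792) = 15.44°, so cos θ_c = 0.9639 and tᵢ = 2h cos θ_c/V₁ = 0.1002 s.
At crossover x/V₁ = x/V₂ + tᵢ ⇒ x = tᵢ/(1/V₁ − 1/V₂) = 0.10023/(2.0964e-03 − 5.5804e-04) = 65.15 m.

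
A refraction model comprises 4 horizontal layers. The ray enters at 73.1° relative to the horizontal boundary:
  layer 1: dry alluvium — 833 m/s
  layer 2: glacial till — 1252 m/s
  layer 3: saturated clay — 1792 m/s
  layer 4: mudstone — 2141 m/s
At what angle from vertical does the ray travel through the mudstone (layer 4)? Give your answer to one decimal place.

48.3°

From the normal: θ₁ = 90° − 73.1° = 16.9°.
Snell's law across each interface conserves sin θ / V, so sin θ_4 = V_4·sin θ₁/V₁.
sin θ_4 = 2141 × sin 16.9° / 833 = 0.7472.
θ_4 = arcsin 0.7472 = 48.35°.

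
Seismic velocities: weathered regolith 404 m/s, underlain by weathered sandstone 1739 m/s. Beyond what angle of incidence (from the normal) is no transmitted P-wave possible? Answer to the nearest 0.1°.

13.4°

Critical incidence: sin θ_c = V₁/V₂ = 404/1739 = 0.2323.
θ_c = arcsin 0.2323 = 13.43°.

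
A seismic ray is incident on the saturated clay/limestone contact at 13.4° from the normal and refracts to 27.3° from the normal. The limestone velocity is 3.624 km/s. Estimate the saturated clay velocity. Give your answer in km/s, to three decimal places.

Snell's law: sin 13.4°/V₁ = sin 27.3°/V₂.
V₁ = V₂·sin 13.4°/sin 27.3° = 3.624 × 0.5053 = 1.831 km/s.

1.831 km/s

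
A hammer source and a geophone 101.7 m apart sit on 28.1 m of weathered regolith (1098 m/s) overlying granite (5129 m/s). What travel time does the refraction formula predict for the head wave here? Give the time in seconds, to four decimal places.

0.0698 s

θ_c = arcsin(V₁/V₂) = arcsin(1098/5129) = 12.36°, cos θ_c = 0.9768.
Intercept time tᵢ = 2h cos θ_c / V₁ = 2·28.1·0.9768/1098 = 0.05000 s.
t = x/V₂ + tᵢ = 101.7/5129 + 0.05000 = 0.06983 s.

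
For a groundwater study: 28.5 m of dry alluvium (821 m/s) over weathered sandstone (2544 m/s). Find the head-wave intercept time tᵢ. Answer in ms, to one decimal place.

65.7 ms

tᵢ = 2h·√(V₂²−V₁²)/(V₁V₂).
√(V₂²−V₁²) = √(2544²−821²) = 2407.9 m/s.
tᵢ = 2·28.5·2407.9/(821·2544) = 0.06571 s.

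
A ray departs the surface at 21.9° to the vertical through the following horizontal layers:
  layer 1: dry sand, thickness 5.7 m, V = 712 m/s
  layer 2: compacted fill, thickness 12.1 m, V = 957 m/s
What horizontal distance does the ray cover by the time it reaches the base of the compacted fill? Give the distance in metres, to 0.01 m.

9.30 m

Apply Snell's law at each interface; in layer i the horizontal offset is hᵢ·tan θᵢ.
Layer 1: θ = 21.90°; offset = 5.7·tan 21.90° = 2.2914 m.
Layer 2: sin θ = 957·sin 21.9°/712 = 0.5013, θ = 30.09°; offset = 12.1·tan 30.09° = 7.0108 m.
Total horizontal offset = 9.3022 m.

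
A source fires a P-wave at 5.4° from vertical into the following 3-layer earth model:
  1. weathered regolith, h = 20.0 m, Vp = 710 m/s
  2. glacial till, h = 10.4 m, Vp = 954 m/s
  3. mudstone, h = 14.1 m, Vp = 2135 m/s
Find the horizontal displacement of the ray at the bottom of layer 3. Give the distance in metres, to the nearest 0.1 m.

Apply Snell's law at each interface; in layer i the horizontal offset is hᵢ·tan θᵢ.
Layer 1: θ = 5.40°; offset = 20.0·tan 5.40° = 1.891 m.
Layer 2: sin θ = 954·sin 5.4°/710 = 0.1264, θ = 7.26°; offset = 10.4·tan 7.26° = 1.326 m.
Layer 3: sin θ = 2135·sin 5.4°/710 = 0.2830, θ = 16.44°; offset = 14.1·tan 16.44° = 4.160 m.
Summing the layer offsets gives 7.376 m.

7.4 m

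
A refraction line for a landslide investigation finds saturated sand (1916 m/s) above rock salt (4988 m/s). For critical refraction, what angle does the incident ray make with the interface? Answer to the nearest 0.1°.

67.4°

Critical incidence: sin θ_c = V₁/V₂ = 1916/4988 = 0.3841.
θ_c = arcsin 0.3841 = 22.59°.
Measured from the interface: 90° − 22.59° = 67.41°.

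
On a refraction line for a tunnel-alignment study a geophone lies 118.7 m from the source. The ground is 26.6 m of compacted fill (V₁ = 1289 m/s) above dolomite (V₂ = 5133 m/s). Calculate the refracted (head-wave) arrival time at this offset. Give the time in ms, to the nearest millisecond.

t = x/V₂ + 2h·√(V₂²−V₁²)/(V₁V₂).
√(V₂²−V₁²) = √(5133²−1289²) = 4968.5 m/s; delay term = 2·26.6·4968.5/(1289·5133) = 0.03995 s.
t = 118.7/5133 + 0.03995 = 0.06307 s.

63 ms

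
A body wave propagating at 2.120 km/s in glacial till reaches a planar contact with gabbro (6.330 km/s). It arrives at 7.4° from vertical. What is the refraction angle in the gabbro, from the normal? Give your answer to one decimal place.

22.6°

sin θ₁/V₁ = sin θ₂/V₂ ⇒ sin θ₂ = 6.330·sin 7.4°/2.120 = 6.330·0.1288/2.120 = 0.3846.
θ₂ = sin⁻¹(0.3846) = 22.62° (from vertical).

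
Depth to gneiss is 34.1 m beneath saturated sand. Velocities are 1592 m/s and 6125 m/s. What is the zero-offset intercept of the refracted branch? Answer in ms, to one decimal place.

41.4 ms

tᵢ = 2h·√(V₂²−V₁²)/(V₁V₂).
√(V₂²−V₁²) = √(6125²−1592²) = 5914.5 m/s.
tᵢ = 2·34.1·5914.5/(1592·6125) = 0.04137 s.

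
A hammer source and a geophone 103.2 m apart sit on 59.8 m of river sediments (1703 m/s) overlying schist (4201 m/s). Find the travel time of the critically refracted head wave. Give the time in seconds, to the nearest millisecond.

0.089 s

t = x/V₂ + 2h·√(V₂²−V₁²)/(V₁V₂).
√(V₂²−V₁²) = √(4201²−1703²) = 3840.3 m/s; delay term = 2·59.8·3840.3/(1703·4201) = 0.06420 s.
t = 103.2/4201 + 0.06420 = 0.08877 s.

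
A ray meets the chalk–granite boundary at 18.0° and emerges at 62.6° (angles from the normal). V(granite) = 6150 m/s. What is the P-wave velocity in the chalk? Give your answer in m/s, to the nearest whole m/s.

2141 m/s

Snell's law: sin 18.0°/V₁ = sin 62.6°/V₂.
V₁ = V₂·sin 18.0°/sin 62.6° = 6150 × 0.3481 = 2140.60 m/s.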